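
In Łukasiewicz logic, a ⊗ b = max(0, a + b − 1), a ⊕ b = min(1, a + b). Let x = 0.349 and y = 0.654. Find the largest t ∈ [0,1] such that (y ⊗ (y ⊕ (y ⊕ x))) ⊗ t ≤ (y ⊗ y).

0.654

y ⊕ x = min(1, 0.654 + 0.349) = min(1, 1.003) = 1.000
y ⊕ (y ⊕ x) = min(1, 0.654 + 1.000) = min(1, 1.654) = 1.000
y ⊗ (y ⊕ (y ⊕ x)) = max(0, 0.654 + 1.000 − 1) = max(0, 0.654) = 0.654
So the left factor is y ⊗ (y ⊕ (y ⊕ x)) = 0.654.
y ⊗ y = max(0, 0.654 + 0.654 − 1) = max(0, 0.308) = 0.308
So the right-hand bound is y ⊗ y = 0.308.
The residuum of the Łukasiewicz t-norm gives the supremum: min(1, 1 − 0.654 + 0.308).
1 − 0.654 + 0.308 = 0.654, so t = min(1, 0.654) = 0.654.
Check: 0.654 ⊗ 0.654 = max(0, 0.308) = 0.308 ≤ 0.308.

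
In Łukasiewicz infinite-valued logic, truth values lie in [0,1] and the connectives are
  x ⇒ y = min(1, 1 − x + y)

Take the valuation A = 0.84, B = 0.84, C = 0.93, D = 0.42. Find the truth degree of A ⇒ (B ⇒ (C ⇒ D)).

0.81

C ⇒ D = min(1, 1 − 0.93 + 0.42) = min(1, 0.49) = 0.49
B ⇒ (C ⇒ D) = min(1, 1 − 0.84 + 0.49) = min(1, 0.65) = 0.65
A ⇒ (B ⇒ (C ⇒ D)) = min(1, 1 − 0.84 + 0.65) = min(1, 0.81) = 0.81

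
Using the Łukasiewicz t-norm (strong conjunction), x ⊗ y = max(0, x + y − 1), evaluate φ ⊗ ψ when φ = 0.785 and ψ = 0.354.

φ ⊗ ψ = max(0, 0.785 + 0.354 − 1) = max(0, 0.139) = 0.139
For comparison, the Gödel (minimum) t-norm min(x, y) would give 0.354.

0.139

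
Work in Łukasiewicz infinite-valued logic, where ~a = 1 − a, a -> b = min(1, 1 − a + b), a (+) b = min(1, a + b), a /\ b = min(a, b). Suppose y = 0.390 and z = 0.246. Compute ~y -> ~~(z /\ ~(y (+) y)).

~y = 1 − 0.390 = 0.610
y (+) y = min(1, 0.390 + 0.390) = min(1, 0.780) = 0.780
~(y (+) y) = 1 − 0.780 = 0.220
z /\ ~(y (+) y) = min(0.246, 0.220) = 0.220
~(z /\ ~(y (+) y)) = 1 − 0.220 = 0.780
~~(z /\ ~(y (+) y)) = 1 − 0.780 = 0.220
~y -> ~~(z /\ ~(y (+) y)) = min(1, 1 − 0.610 + 0.220) = min(1, 0.610) = 0.610

0.610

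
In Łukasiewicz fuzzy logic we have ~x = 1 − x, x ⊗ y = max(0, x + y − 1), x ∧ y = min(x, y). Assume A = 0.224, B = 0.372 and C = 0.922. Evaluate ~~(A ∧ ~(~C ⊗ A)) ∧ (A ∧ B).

~C = 1 − 0.922 = 0.078
~C ⊗ A = max(0, 0.078 + 0.224 − 1) = max(0, -0.698) = 0.000
~(~C ⊗ A) = 1 − 0.000 = 1.000
A ∧ ~(~C ⊗ A) = min(0.224, 1.000) = 0.224
~(A ∧ ~(~C ⊗ A)) = 1 − 0.224 = 0.776
~~(A ∧ ~(~C ⊗ A)) = 1 − 0.776 = 0.224
A ∧ B = min(0.224, 0.372) = 0.224
~~(A ∧ ~(~C ⊗ A)) ∧ (A ∧ B) = min(0.224, 0.224) = 0.224

0.224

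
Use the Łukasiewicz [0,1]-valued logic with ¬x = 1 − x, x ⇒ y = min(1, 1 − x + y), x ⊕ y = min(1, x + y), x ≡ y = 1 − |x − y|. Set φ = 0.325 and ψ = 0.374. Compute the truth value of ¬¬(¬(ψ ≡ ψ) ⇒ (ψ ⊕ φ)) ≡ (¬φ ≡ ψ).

ψ ≡ ψ = 1 − |0.374 − 0.374| = 1 − 0.000 = 1.000
¬(ψ ≡ ψ) = 1 − 1.000 = 0.000
ψ ⊕ φ = min(1, 0.374 + 0.325) = min(1, 0.699) = 0.699
¬(ψ ≡ ψ) ⇒ (ψ ⊕ φ) = min(1, 1 − 0.000 + 0.699) = min(1, 1.699) = 1.000
¬(¬(ψ ≡ ψ) ⇒ (ψ ⊕ φ)) = 1 − 1.000 = 0.000
¬¬(¬(ψ ≡ ψ) ⇒ (ψ ⊕ φ)) = 1 − 0.000 = 1.000
¬φ = 1 − 0.325 = 0.675
¬φ ≡ ψ = 1 − |0.675 − 0.374| = 1 − 0.301 = 0.699
¬¬(¬(ψ ≡ ψ) ⇒ (ψ ⊕ φ)) ≡ (¬φ ≡ ψ) = 1 − |1.000 − 0.699| = 1 − 0.301 = 0.699

0.699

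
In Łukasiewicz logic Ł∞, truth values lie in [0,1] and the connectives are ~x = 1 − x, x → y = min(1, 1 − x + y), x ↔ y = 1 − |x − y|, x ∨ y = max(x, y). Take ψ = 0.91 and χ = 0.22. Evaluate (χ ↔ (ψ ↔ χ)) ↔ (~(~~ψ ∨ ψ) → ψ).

0.91

ψ ↔ χ = 1 − |0.91 − 0.22| = 1 − 0.69 = 0.31
χ ↔ (ψ ↔ χ) = 1 − |0.22 − 0.31| = 1 − 0.09 = 0.91
~ψ = 1 − 0.91 = 0.09
~~ψ = 1 − 0.09 = 0.91
~~ψ ∨ ψ = max(0.91, 0.91) = 0.91
~(~~ψ ∨ ψ) = 1 − 0.91 = 0.09
~(~~ψ ∨ ψ) → ψ = min(1, 1 − 0.09 + 0.91) = min(1, 1.82) = 1.00
(χ ↔ (ψ ↔ χ)) ↔ (~(~~ψ ∨ ψ) → ψ) = 1 − |0.91 − 1.00| = 1 − 0.09 = 0.91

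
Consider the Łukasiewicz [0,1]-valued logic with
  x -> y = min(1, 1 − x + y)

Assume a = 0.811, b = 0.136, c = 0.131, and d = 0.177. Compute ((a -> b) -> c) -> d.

0.371

a -> b = min(1, 1 − 0.811 + 0.136) = min(1, 0.325) = 0.325
(a -> b) -> c = min(1, 1 − 0.325 + 0.131) = min(1, 0.806) = 0.806
((a -> b) -> c) -> d = min(1, 1 − 0.806 + 0.177) = min(1, 0.371) = 0.371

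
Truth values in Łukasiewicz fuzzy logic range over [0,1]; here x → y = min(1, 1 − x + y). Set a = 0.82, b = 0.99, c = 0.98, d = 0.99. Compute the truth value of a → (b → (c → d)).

c → d = min(1, 1 − 0.98 + 0.99) = min(1, 1.01) = 1.00
b → (c → d) = min(1, 1 − 0.99 + 1.00) = min(1, 1.01) = 1.00
a → (b → (c → d)) = min(1, 1 − 0.82 + 1.00) = min(1, 1.18) = 1.00

1.00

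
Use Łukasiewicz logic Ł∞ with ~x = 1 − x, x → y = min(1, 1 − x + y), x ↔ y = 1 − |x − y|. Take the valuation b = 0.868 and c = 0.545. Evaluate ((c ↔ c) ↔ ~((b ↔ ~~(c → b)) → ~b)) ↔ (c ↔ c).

0.736

c ↔ c = 1 − |0.545 − 0.545| = 1 − 0.000 = 1.000
c → b = min(1, 1 − 0.545 + 0.868) = min(1, 1.323) = 1.000
~(c → b) = 1 − 1.000 = 0.000
~~(c → b) = 1 − 0.000 = 1.000
b ↔ ~~(c → b) = 1 − |0.868 − 1.000| = 1 − 0.132 = 0.868
~b = 1 − 0.868 = 0.132
(b ↔ ~~(c → b)) → ~b = min(1, 1 − 0.868 + 0.132) = min(1, 0.264) = 0.264
~((b ↔ ~~(c → b)) → ~b) = 1 − 0.264 = 0.736
(c ↔ c) ↔ ~((b ↔ ~~(c → b)) → ~b) = 1 − |1.000 − 0.736| = 1 − 0.264 = 0.736
((c ↔ c) ↔ ~((b ↔ ~~(c → b)) → ~b)) ↔ (c ↔ c) = 1 − |0.736 − 1.000| = 1 − 0.264 = 0.736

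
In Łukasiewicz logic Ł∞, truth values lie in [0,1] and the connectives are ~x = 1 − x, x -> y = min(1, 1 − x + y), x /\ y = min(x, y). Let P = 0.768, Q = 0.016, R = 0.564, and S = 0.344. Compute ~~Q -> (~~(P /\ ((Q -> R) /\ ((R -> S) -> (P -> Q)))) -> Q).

1.000

~Q = 1 − 0.016 = 0.984
~~Q = 1 − 0.984 = 0.016
Q -> R = min(1, 1 − 0.016 + 0.564) = min(1, 1.548) = 1.000
R -> S = min(1, 1 − 0.564 + 0.344) = min(1, 0.780) = 0.780
P -> Q = min(1, 1 − 0.768 + 0.016) = min(1, 0.248) = 0.248
(R -> S) -> (P -> Q) = min(1, 1 − 0.780 + 0.248) = min(1, 0.468) = 0.468
(Q -> R) /\ ((R -> S) -> (P -> Q)) = min(1.000, 0.468) = 0.468
P /\ ((Q -> R) /\ ((R -> S) -> (P -> Q))) = min(0.768, 0.468) = 0.468
~(P /\ ((Q -> R) /\ ((R -> S) -> (P -> Q)))) = 1 − 0.468 = 0.532
~~(P /\ ((Q -> R) /\ ((R -> S) -> (P -> Q)))) = 1 − 0.532 = 0.468
~~(P /\ ((Q -> R) /\ ((R -> S) -> (P -> Q)))) -> Q = min(1, 1 − 0.468 + 0.016) = min(1, 0.548) = 0.548
~~Q -> (~~(P /\ ((Q -> R) /\ ((R -> S) -> (P -> Q)))) -> Q) = min(1, 1 − 0.016 + 0.548) = min(1, 1.532) = 1.000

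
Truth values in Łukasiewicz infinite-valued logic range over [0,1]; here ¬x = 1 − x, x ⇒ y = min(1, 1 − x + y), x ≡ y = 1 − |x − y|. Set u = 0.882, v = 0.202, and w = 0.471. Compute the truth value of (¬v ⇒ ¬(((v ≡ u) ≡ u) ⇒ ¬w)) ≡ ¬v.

0.404

¬v = 1 − 0.202 = 0.798
v ≡ u = 1 − |0.202 − 0.882| = 1 − 0.680 = 0.320
(v ≡ u) ≡ u = 1 − |0.320 − 0.882| = 1 − 0.562 = 0.438
¬w = 1 − 0.471 = 0.529
((v ≡ u) ≡ u) ⇒ ¬w = min(1, 1 − 0.438 + 0.529) = min(1, 1.091) = 1.000
¬(((v ≡ u) ≡ u) ⇒ ¬w) = 1 − 1.000 = 0.000
¬v ⇒ ¬(((v ≡ u) ≡ u) ⇒ ¬w) = min(1, 1 − 0.798 + 0.000) = min(1, 0.202) = 0.202
(¬v ⇒ ¬(((v ≡ u) ≡ u) ⇒ ¬w)) ≡ ¬v = 1 − |0.202 − 0.798| = 1 − 0.596 = 0.404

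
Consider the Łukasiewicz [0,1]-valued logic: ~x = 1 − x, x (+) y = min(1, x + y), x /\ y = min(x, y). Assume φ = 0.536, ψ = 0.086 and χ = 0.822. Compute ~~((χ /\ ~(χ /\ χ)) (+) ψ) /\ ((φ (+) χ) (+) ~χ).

χ /\ χ = min(0.822, 0.822) = 0.822
~(χ /\ χ) = 1 − 0.822 = 0.178
χ /\ ~(χ /\ χ) = min(0.822, 0.178) = 0.178
(χ /\ ~(χ /\ χ)) (+) ψ = min(1, 0.178 + 0.086) = min(1, 0.264) = 0.264
~((χ /\ ~(χ /\ χ)) (+) ψ) = 1 − 0.264 = 0.736
~~((χ /\ ~(χ /\ χ)) (+) ψ) = 1 − 0.736 = 0.264
φ (+) χ = min(1, 0.536 + 0.822) = min(1, 1.358) = 1.000
~χ = 1 − 0.822 = 0.178
(φ (+) χ) (+) ~χ = min(1, 1.000 + 0.178) = min(1, 1.178) = 1.000
~~((χ /\ ~(χ /\ χ)) (+) ψ) /\ ((φ (+) χ) (+) ~χ) = min(0.264, 1.000) = 0.264

0.264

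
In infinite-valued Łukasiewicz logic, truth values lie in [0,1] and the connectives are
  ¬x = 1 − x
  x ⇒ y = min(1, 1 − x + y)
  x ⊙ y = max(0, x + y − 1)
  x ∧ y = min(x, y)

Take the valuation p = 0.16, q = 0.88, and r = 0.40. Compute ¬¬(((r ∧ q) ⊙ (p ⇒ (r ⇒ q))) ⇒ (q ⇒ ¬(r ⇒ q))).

r ∧ q = min(0.40, 0.88) = 0.40
r ⇒ q = min(1, 1 − 0.40 + 0.88) = min(1, 1.48) = 1.00
p ⇒ (r ⇒ q) = min(1, 1 − 0.16 + 1.00) = min(1, 1.84) = 1.00
(r ∧ q) ⊙ (p ⇒ (r ⇒ q)) = max(0, 0.40 + 1.00 − 1) = max(0, 0.40) = 0.40
¬(r ⇒ q) = 1 − 1.00 = 0.00
q ⇒ ¬(r ⇒ q) = min(1, 1 − 0.88 + 0.00) = min(1, 0.12) = 0.12
((r ∧ q) ⊙ (p ⇒ (r ⇒ q))) ⇒ (q ⇒ ¬(r ⇒ q)) = min(1, 1 − 0.40 + 0.12) = min(1, 0.72) = 0.72
¬(((r ∧ q) ⊙ (p ⇒ (r ⇒ q))) ⇒ (q ⇒ ¬(r ⇒ q))) = 1 − 0.72 = 0.28
¬¬(((r ∧ q) ⊙ (p ⇒ (r ⇒ q))) ⇒ (q ⇒ ¬(r ⇒ q))) = 1 − 0.28 = 0.72

0.72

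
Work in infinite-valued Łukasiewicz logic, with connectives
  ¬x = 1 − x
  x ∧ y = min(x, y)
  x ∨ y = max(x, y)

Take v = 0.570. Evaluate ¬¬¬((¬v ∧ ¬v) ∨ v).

¬v = 1 − 0.570 = 0.430
¬v ∧ ¬v = min(0.430, 0.430) = 0.430
(¬v ∧ ¬v) ∨ v = max(0.430, 0.570) = 0.570
¬((¬v ∧ ¬v) ∨ v) = 1 − 0.570 = 0.430
¬¬((¬v ∧ ¬v) ∨ v) = 1 − 0.430 = 0.570
¬¬¬((¬v ∧ ¬v) ∨ v) = 1 − 0.570 = 0.430

0.430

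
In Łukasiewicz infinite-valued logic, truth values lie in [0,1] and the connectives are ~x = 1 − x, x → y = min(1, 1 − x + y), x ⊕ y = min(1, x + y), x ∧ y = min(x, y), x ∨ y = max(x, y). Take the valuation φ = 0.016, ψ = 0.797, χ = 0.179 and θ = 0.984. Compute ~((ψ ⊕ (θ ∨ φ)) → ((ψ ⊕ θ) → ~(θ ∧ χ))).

θ ∨ φ = max(0.984, 0.016) = 0.984
ψ ⊕ (θ ∨ φ) = min(1, 0.797 + 0.984) = min(1, 1.781) = 1.000
ψ ⊕ θ = min(1, 0.797 + 0.984) = min(1, 1.781) = 1.000
θ ∧ χ = min(0.984, 0.179) = 0.179
~(θ ∧ χ) = 1 − 0.179 = 0.821
(ψ ⊕ θ) → ~(θ ∧ χ) = min(1, 1 − 1.000 + 0.821) = min(1, 0.821) = 0.821
(ψ ⊕ (θ ∨ φ)) → ((ψ ⊕ θ) → ~(θ ∧ χ)) = min(1, 1 − 1.000 + 0.821) = min(1, 0.821) = 0.821
~((ψ ⊕ (θ ∨ φ)) → ((ψ ⊕ θ) → ~(θ ∧ χ))) = 1 − 0.821 = 0.179

0.179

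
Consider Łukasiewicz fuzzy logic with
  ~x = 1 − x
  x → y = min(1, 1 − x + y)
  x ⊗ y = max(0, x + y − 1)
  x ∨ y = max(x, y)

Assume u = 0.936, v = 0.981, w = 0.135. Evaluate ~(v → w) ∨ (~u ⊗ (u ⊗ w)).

v → w = min(1, 1 − 0.981 + 0.135) = min(1, 0.154) = 0.154
~(v → w) = 1 − 0.154 = 0.846
~u = 1 − 0.936 = 0.064
u ⊗ w = max(0, 0.936 + 0.135 − 1) = max(0, 0.071) = 0.071
~u ⊗ (u ⊗ w) = max(0, 0.064 + 0.071 − 1) = max(0, -0.865) = 0.000
~(v → w) ∨ (~u ⊗ (u ⊗ w)) = max(0.846, 0.000) = 0.846

0.846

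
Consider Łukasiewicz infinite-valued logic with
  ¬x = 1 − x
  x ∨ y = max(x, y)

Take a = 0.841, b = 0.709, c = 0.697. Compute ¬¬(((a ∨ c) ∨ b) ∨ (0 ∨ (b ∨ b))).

a ∨ c = max(0.841, 0.697) = 0.841
(a ∨ c) ∨ b = max(0.841, 0.709) = 0.841
b ∨ b = max(0.709, 0.709) = 0.709
0 ∨ (b ∨ b) = max(0.000, 0.709) = 0.709
((a ∨ c) ∨ b) ∨ (0 ∨ (b ∨ b)) = max(0.841, 0.709) = 0.841
¬(((a ∨ c) ∨ b) ∨ (0 ∨ (b ∨ b))) = 1 − 0.841 = 0.159
¬¬(((a ∨ c) ∨ b) ∨ (0 ∨ (b ∨ b))) = 1 − 0.159 = 0.841

0.841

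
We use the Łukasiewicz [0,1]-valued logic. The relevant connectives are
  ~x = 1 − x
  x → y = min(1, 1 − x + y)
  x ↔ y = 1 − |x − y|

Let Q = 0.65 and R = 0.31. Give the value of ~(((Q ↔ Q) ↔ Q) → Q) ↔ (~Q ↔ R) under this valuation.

Q ↔ Q = 1 − |0.65 − 0.65| = 1 − 0.00 = 1.00
(Q ↔ Q) ↔ Q = 1 − |1.00 − 0.65| = 1 − 0.35 = 0.65
((Q ↔ Q) ↔ Q) → Q = min(1, 1 − 0.65 + 0.65) = min(1, 1.00) = 1.00
~(((Q ↔ Q) ↔ Q) → Q) = 1 − 1.00 = 0.00
~Q = 1 − 0.65 = 0.35
~Q ↔ R = 1 − |0.35 − 0.31| = 1 − 0.04 = 0.96
~(((Q ↔ Q) ↔ Q) → Q) ↔ (~Q ↔ R) = 1 − |0.00 − 0.96| = 1 − 0.96 = 0.04

0.04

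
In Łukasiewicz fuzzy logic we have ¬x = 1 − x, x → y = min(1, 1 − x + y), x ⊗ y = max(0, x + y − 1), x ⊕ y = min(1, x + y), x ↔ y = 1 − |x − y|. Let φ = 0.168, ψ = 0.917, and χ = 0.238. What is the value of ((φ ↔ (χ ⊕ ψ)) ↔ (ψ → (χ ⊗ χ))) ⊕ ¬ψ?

χ ⊕ ψ = min(1, 0.238 + 0.917) = min(1, 1.155) = 1.000
φ ↔ (χ ⊕ ψ) = 1 − |0.168 − 1.000| = 1 − 0.832 = 0.168
χ ⊗ χ = max(0, 0.238 + 0.238 − 1) = max(0, -0.524) = 0.000
ψ → (χ ⊗ χ) = min(1, 1 − 0.917 + 0.000) = min(1, 0.083) = 0.083
(φ ↔ (χ ⊕ ψ)) ↔ (ψ → (χ ⊗ χ)) = 1 − |0.168 − 0.083| = 1 − 0.085 = 0.915
¬ψ = 1 − 0.917 = 0.083
((φ ↔ (χ ⊕ ψ)) ↔ (ψ → (χ ⊗ χ))) ⊕ ¬ψ = min(1, 0.915 + 0.083) = min(1, 0.998) = 0.998

0.998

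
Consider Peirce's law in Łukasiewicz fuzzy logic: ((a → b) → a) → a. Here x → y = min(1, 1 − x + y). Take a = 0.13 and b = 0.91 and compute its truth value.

1.00

a → b = min(1, 1 − 0.13 + 0.91) = min(1, 1.78) = 1.00
(a → b) → a = min(1, 1 − 1.00 + 0.13) = min(1, 0.13) = 0.13
((a → b) → a) → a = min(1, 1 − 0.13 + 0.13) = min(1, 1.00) = 1.00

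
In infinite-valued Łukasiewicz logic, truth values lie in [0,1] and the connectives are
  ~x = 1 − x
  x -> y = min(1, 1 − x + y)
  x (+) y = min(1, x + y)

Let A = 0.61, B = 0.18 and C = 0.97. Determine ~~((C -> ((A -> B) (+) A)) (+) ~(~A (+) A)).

A -> B = min(1, 1 − 0.61 + 0.18) = min(1, 0.57) = 0.57
(A -> B) (+) A = min(1, 0.57 + 0.61) = min(1, 1.18) = 1.00
C -> ((A -> B) (+) A) = min(1, 1 − 0.97 + 1.00) = min(1, 1.03) = 1.00
~A = 1 − 0.61 = 0.39
~A (+) A = min(1, 0.39 + 0.61) = min(1, 1.00) = 1.00
~(~A (+) A) = 1 − 1.00 = 0.00
(C -> ((A -> B) (+) A)) (+) ~(~A (+) A) = min(1, 1.00 + 0.00) = min(1, 1.00) = 1.00
~((C -> ((A -> B) (+) A)) (+) ~(~A (+) A)) = 1 − 1.00 = 0.00
~~((C -> ((A -> B) (+) A)) (+) ~(~A (+) A)) = 1 − 0.00 = 1.00

1.00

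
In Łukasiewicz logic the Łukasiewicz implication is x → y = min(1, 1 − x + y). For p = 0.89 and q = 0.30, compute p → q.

0.41

p → q = min(1, 1 − 0.89 + 0.30) = min(1, 0.41) = 0.41
For comparison, the Gödel implication (1 if x ≤ y else y) would give 0.30.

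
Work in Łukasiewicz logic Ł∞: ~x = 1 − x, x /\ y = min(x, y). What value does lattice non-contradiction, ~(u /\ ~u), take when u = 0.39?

0.61

~u = 1 − 0.39 = 0.61
u /\ ~u = min(0.39, 0.61) = 0.39
~(u /\ ~u) = 1 − 0.39 = 0.61
(The value 0.61 < 1 shows this instance is not satisfied; not a Ł∞-tautology — its value is 1 − min(a, 1−a).)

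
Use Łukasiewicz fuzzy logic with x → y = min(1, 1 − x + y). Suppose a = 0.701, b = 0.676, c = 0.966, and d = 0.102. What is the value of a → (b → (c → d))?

0.759

c → d = min(1, 1 − 0.966 + 0.102) = min(1, 0.136) = 0.136
b → (c → d) = min(1, 1 − 0.676 + 0.136) = min(1, 0.460) = 0.460
a → (b → (c → d)) = min(1, 1 − 0.701 + 0.460) = min(1, 0.759) = 0.759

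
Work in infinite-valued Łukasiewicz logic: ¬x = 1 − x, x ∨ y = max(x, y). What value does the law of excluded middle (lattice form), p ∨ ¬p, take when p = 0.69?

¬p = 1 − 0.69 = 0.31
p ∨ ¬p = max(0.69, 0.31) = 0.69
(The value 0.69 < 1 shows this instance is not satisfied; not a Ł∞-tautology — its value is max(a, 1−a).)

0.69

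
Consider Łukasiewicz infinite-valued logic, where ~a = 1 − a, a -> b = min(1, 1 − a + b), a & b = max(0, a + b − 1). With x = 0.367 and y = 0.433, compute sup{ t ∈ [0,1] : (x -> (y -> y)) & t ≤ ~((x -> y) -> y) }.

y -> y = min(1, 1 − 0.433 + 0.433) = min(1, 1.000) = 1.000
x -> (y -> y) = min(1, 1 − 0.367 + 1.000) = min(1, 1.633) = 1.000
So the left factor is x -> (y -> y) = 1.000.
x -> y = min(1, 1 − 0.367 + 0.433) = min(1, 1.066) = 1.000
(x -> y) -> y = min(1, 1 − 1.000 + 0.433) = min(1, 0.433) = 0.433
~((x -> y) -> y) = 1 − 0.433 = 0.567
So the right-hand bound is ~((x -> y) -> y) = 0.567.
The residuum of the Łukasiewicz t-norm gives the supremum: min(1, 1 − 1.000 + 0.567).
1 − 1.000 + 0.567 = 0.567, so t = min(1, 0.567) = 0.567.
Check: 1.000 & 0.567 = max(0, 0.567) = 0.567 ≤ 0.567.

0.567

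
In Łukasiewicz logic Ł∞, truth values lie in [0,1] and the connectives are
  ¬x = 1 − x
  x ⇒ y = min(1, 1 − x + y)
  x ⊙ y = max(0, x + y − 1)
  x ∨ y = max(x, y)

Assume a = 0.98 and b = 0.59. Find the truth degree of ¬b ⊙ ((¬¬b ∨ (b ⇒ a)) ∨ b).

¬b = 1 − 0.59 = 0.41
¬¬b = 1 − 0.41 = 0.59
b ⇒ a = min(1, 1 − 0.59 + 0.98) = min(1, 1.39) = 1.00
¬¬b ∨ (b ⇒ a) = max(0.59, 1.00) = 1.00
(¬¬b ∨ (b ⇒ a)) ∨ b = max(1.00, 0.59) = 1.00
¬b ⊙ ((¬¬b ∨ (b ⇒ a)) ∨ b) = max(0, 0.41 + 1.00 − 1) = max(0, 0.41) = 0.41

0.41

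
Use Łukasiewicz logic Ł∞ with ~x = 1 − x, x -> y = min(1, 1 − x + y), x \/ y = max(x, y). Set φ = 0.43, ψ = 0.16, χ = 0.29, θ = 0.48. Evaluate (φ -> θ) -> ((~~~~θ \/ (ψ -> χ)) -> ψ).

φ -> θ = min(1, 1 − 0.43 + 0.48) = min(1, 1.05) = 1.00
~θ = 1 − 0.48 = 0.52
~~θ = 1 − 0.52 = 0.48
~~~θ = 1 − 0.48 = 0.52
~~~~θ = 1 − 0.52 = 0.48
ψ -> χ = min(1, 1 − 0.16 + 0.29) = min(1, 1.13) = 1.00
~~~~θ \/ (ψ -> χ) = max(0.48, 1.00) = 1.00
(~~~~θ \/ (ψ -> χ)) -> ψ = min(1, 1 − 1.00 + 0.16) = min(1, 0.16) = 0.16
(φ -> θ) -> ((~~~~θ \/ (ψ -> χ)) -> ψ) = min(1, 1 − 1.00 + 0.16) = min(1, 0.16) = 0.16

0.16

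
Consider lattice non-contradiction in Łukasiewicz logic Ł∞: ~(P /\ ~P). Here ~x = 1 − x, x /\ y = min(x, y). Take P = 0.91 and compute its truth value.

~P = 1 − 0.91 = 0.09
P /\ ~P = min(0.91, 0.09) = 0.09
~(P /\ ~P) = 1 − 0.09 = 0.91
(The value 0.91 < 1 shows this instance is not satisfied; not a Ł∞-tautology — its value is 1 − min(a, 1−a).)

0.91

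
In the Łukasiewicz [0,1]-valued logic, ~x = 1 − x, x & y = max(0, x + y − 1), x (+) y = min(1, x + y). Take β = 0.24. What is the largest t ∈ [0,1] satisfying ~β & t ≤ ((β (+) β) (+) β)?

~β = 1 − 0.24 = 0.76
So the left factor is ~β = 0.76.
β (+) β = min(1, 0.24 + 0.24) = min(1, 0.48) = 0.48
(β (+) β) (+) β = min(1, 0.48 + 0.24) = min(1, 0.72) = 0.72
So the right-hand bound is (β (+) β) (+) β = 0.72.
The residuum of the Łukasiewicz t-norm gives the supremum: min(1, 1 − 0.76 + 0.72).
1 − 0.76 + 0.72 = 0.96, so t = min(1, 0.96) = 0.96.
Check: 0.76 & 0.96 = max(0, 0.72) = 0.72 ≤ 0.72.

0.96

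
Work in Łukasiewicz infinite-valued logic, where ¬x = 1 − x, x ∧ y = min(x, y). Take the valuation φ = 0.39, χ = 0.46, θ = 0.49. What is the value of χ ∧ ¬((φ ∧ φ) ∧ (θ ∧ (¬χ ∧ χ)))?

φ ∧ φ = min(0.39, 0.39) = 0.39
¬χ = 1 − 0.46 = 0.54
¬χ ∧ χ = min(0.54, 0.46) = 0.46
θ ∧ (¬χ ∧ χ) = min(0.49, 0.46) = 0.46
(φ ∧ φ) ∧ (θ ∧ (¬χ ∧ χ)) = min(0.39, 0.46) = 0.39
¬((φ ∧ φ) ∧ (θ ∧ (¬χ ∧ χ))) = 1 − 0.39 = 0.61
χ ∧ ¬((φ ∧ φ) ∧ (θ ∧ (¬χ ∧ χ))) = min(0.46, 0.61) = 0.46

0.46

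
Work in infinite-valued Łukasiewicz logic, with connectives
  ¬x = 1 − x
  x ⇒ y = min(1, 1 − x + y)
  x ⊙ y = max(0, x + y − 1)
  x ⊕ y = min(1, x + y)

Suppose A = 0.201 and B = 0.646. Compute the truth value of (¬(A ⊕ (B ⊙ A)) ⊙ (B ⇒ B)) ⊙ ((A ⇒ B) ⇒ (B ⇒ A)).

0.354

B ⊙ A = max(0, 0.646 + 0.201 − 1) = max(0, -0.153) = 0.000
A ⊕ (B ⊙ A) = min(1, 0.201 + 0.000) = min(1, 0.201) = 0.201
¬(A ⊕ (B ⊙ A)) = 1 − 0.201 = 0.799
B ⇒ B = min(1, 1 − 0.646 + 0.646) = min(1, 1.000) = 1.000
¬(A ⊕ (B ⊙ A)) ⊙ (B ⇒ B) = max(0, 0.799 + 1.000 − 1) = max(0, 0.799) = 0.799
A ⇒ B = min(1, 1 − 0.201 + 0.646) = min(1, 1.445) = 1.000
B ⇒ A = min(1, 1 − 0.646 + 0.201) = min(1, 0.555) = 0.555
(A ⇒ B) ⇒ (B ⇒ A) = min(1, 1 − 1.000 + 0.555) = min(1, 0.555) = 0.555
(¬(A ⊕ (B ⊙ A)) ⊙ (B ⇒ B)) ⊙ ((A ⇒ B) ⇒ (B ⇒ A)) = max(0, 0.799 + 0.555 − 1) = max(0, 0.354) = 0.354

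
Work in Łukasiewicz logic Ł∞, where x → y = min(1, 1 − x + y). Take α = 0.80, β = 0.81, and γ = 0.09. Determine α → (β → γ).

β → γ = min(1, 1 − 0.81 + 0.09) = min(1, 0.28) = 0.28
α → (β → γ) = min(1, 1 − 0.80 + 0.28) = min(1, 0.48) = 0.48

0.48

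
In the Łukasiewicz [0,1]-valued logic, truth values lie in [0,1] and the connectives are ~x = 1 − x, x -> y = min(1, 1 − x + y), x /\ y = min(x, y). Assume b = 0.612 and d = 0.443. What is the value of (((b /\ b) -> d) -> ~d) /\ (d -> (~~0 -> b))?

0.726

b /\ b = min(0.612, 0.612) = 0.612
(b /\ b) -> d = min(1, 1 − 0.612 + 0.443) = min(1, 0.831) = 0.831
~d = 1 − 0.443 = 0.557
((b /\ b) -> d) -> ~d = min(1, 1 − 0.831 + 0.557) = min(1, 0.726) = 0.726
~0 = 1 − 0.000 = 1.000
~~0 = 1 − 1.000 = 0.000
~~0 -> b = min(1, 1 − 0.000 + 0.612) = min(1, 1.612) = 1.000
d -> (~~0 -> b) = min(1, 1 − 0.443 + 1.000) = min(1, 1.557) = 1.000
(((b /\ b) -> d) -> ~d) /\ (d -> (~~0 -> b)) = min(0.726, 1.000) = 0.726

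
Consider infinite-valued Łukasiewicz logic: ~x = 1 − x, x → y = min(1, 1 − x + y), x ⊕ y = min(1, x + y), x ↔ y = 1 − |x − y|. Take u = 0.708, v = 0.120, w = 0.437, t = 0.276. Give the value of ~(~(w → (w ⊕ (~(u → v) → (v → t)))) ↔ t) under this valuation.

0.276

u → v = min(1, 1 − 0.708 + 0.120) = min(1, 0.412) = 0.412
~(u → v) = 1 − 0.412 = 0.588
v → t = min(1, 1 − 0.120 + 0.276) = min(1, 1.156) = 1.000
~(u → v) → (v → t) = min(1, 1 − 0.588 + 1.000) = min(1, 1.412) = 1.000
w ⊕ (~(u → v) → (v → t)) = min(1, 0.437 + 1.000) = min(1, 1.437) = 1.000
w → (w ⊕ (~(u → v) → (v → t))) = min(1, 1 − 0.437 + 1.000) = min(1, 1.563) = 1.000
~(w → (w ⊕ (~(u → v) → (v → t)))) = 1 − 1.000 = 0.000
~(w → (w ⊕ (~(u → v) → (v → t)))) ↔ t = 1 − |0.000 − 0.276| = 1 − 0.276 = 0.724
~(~(w → (w ⊕ (~(u → v) → (v → t)))) ↔ t) = 1 − 0.724 = 0.276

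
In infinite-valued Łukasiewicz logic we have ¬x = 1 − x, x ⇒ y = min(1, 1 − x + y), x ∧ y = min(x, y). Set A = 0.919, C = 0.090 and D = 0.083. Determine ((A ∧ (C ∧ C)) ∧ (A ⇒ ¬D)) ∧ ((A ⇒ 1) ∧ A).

0.090

C ∧ C = min(0.090, 0.090) = 0.090
A ∧ (C ∧ C) = min(0.919, 0.090) = 0.090
¬D = 1 − 0.083 = 0.917
A ⇒ ¬D = min(1, 1 − 0.919 + 0.917) = min(1, 0.998) = 0.998
(A ∧ (C ∧ C)) ∧ (A ⇒ ¬D) = min(0.090, 0.998) = 0.090
A ⇒ 1 = min(1, 1 − 0.919 + 1.000) = min(1, 1.081) = 1.000
(A ⇒ 1) ∧ A = min(1.000, 0.919) = 0.919
((A ∧ (C ∧ C)) ∧ (A ⇒ ¬D)) ∧ ((A ⇒ 1) ∧ A) = min(0.090, 0.919) = 0.090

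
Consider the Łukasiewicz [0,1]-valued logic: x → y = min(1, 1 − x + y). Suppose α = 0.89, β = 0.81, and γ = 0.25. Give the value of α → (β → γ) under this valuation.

β → γ = min(1, 1 − 0.81 + 0.25) = min(1, 0.44) = 0.44
α → (β → γ) = min(1, 1 − 0.89 + 0.44) = min(1, 0.55) = 0.55

0.55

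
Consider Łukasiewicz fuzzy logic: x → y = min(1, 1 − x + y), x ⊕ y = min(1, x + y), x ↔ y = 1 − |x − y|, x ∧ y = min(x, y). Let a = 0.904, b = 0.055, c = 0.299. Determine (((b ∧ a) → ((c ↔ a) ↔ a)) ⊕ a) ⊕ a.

b ∧ a = min(0.055, 0.904) = 0.055
c ↔ a = 1 − |0.299 − 0.904| = 1 − 0.605 = 0.395
(c ↔ a) ↔ a = 1 − |0.395 − 0.904| = 1 − 0.509 = 0.491
(b ∧ a) → ((c ↔ a) ↔ a) = min(1, 1 − 0.055 + 0.491) = min(1, 1.436) = 1.000
((b ∧ a) → ((c ↔ a) ↔ a)) ⊕ a = min(1, 1.000 + 0.904) = min(1, 1.904) = 1.000
(((b ∧ a) → ((c ↔ a) ↔ a)) ⊕ a) ⊕ a = min(1, 1.000 + 0.904) = min(1, 1.904) = 1.000

1.000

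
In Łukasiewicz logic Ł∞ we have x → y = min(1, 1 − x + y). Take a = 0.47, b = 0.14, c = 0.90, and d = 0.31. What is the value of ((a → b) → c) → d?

a → b = min(1, 1 − 0.47 + 0.14) = min(1, 0.67) = 0.67
(a → b) → c = min(1, 1 − 0.67 + 0.90) = min(1, 1.23) = 1.00
((a → b) → c) → d = min(1, 1 − 1.00 + 0.31) = min(1, 0.31) = 0.31

0.31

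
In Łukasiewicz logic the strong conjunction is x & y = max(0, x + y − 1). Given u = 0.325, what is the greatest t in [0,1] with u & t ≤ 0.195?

The residuum of the Łukasiewicz t-norm gives the supremum: min(1, 1 − 0.325 + 0.195).
1 − 0.325 + 0.195 = 0.870, so t = min(1, 0.870) = 0.870.
Check: 0.325 & 0.870 = max(0, 0.195) = 0.195 ≤ 0.195.

0.870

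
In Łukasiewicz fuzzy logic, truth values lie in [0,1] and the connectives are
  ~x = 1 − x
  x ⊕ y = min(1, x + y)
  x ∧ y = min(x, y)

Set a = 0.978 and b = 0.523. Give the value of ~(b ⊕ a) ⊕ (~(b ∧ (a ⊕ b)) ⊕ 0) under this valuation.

0.477

b ⊕ a = min(1, 0.523 + 0.978) = min(1, 1.501) = 1.000
~(b ⊕ a) = 1 − 1.000 = 0.000
a ⊕ b = min(1, 0.978 + 0.523) = min(1, 1.501) = 1.000
b ∧ (a ⊕ b) = min(0.523, 1.000) = 0.523
~(b ∧ (a ⊕ b)) = 1 − 0.523 = 0.477
~(b ∧ (a ⊕ b)) ⊕ 0 = min(1, 0.477 + 0.000) = min(1, 0.477) = 0.477
~(b ⊕ a) ⊕ (~(b ∧ (a ⊕ b)) ⊕ 0) = min(1, 0.000 + 0.477) = min(1, 0.477) = 0.477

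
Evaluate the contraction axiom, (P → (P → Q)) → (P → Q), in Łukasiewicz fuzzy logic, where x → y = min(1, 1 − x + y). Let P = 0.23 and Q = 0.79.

1.00

P → Q = min(1, 1 − 0.23 + 0.79) = min(1, 1.56) = 1.00
P → (P → Q) = min(1, 1 − 0.23 + 1.00) = min(1, 1.77) = 1.00
(P → (P → Q)) → (P → Q) = min(1, 1 − 1.00 + 1.00) = min(1, 1.00) = 1.00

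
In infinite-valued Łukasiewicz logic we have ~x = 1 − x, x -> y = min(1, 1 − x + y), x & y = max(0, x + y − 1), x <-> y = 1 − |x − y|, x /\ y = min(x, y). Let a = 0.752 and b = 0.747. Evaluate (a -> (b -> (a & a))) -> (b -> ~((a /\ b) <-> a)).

0.258

a & a = max(0, 0.752 + 0.752 − 1) = max(0, 0.504) = 0.504
b -> (a & a) = min(1, 1 − 0.747 + 0.504) = min(1, 0.757) = 0.757
a -> (b -> (a & a)) = min(1, 1 − 0.752 + 0.757) = min(1, 1.005) = 1.000
a /\ b = min(0.752, 0.747) = 0.747
(a /\ b) <-> a = 1 − |0.747 − 0.752| = 1 − 0.005 = 0.995
~((a /\ b) <-> a) = 1 − 0.995 = 0.005
b -> ~((a /\ b) <-> a) = min(1, 1 − 0.747 + 0.005) = min(1, 0.258) = 0.258
(a -> (b -> (a & a))) -> (b -> ~((a /\ b) <-> a)) = min(1, 1 − 1.000 + 0.258) = min(1, 0.258) = 0.258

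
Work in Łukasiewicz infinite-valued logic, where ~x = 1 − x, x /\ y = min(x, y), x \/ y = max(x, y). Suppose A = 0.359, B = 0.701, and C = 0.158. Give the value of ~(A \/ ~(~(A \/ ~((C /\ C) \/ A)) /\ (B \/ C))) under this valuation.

C /\ C = min(0.158, 0.158) = 0.158
(C /\ C) \/ A = max(0.158, 0.359) = 0.359
~((C /\ C) \/ A) = 1 − 0.359 = 0.641
A \/ ~((C /\ C) \/ A) = max(0.359, 0.641) = 0.641
~(A \/ ~((C /\ C) \/ A)) = 1 − 0.641 = 0.359
B \/ C = max(0.701, 0.158) = 0.701
~(A \/ ~((C /\ C) \/ A)) /\ (B \/ C) = min(0.359, 0.701) = 0.359
~(~(A \/ ~((C /\ C) \/ A)) /\ (B \/ C)) = 1 − 0.359 = 0.641
A \/ ~(~(A \/ ~((C /\ C) \/ A)) /\ (B \/ C)) = max(0.359, 0.641) = 0.641
~(A \/ ~(~(A \/ ~((C /\ C) \/ A)) /\ (B \/ C))) = 1 − 0.641 = 0.359

0.359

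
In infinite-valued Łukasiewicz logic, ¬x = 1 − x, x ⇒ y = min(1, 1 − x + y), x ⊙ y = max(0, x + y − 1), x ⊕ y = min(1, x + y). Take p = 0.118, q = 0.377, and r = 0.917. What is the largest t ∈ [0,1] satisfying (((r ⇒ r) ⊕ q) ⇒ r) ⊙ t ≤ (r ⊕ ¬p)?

1.000

r ⇒ r = min(1, 1 − 0.917 + 0.917) = min(1, 1.000) = 1.000
(r ⇒ r) ⊕ q = min(1, 1.000 + 0.377) = min(1, 1.377) = 1.000
((r ⇒ r) ⊕ q) ⇒ r = min(1, 1 − 1.000 + 0.917) = min(1, 0.917) = 0.917
So the left factor is ((r ⇒ r) ⊕ q) ⇒ r = 0.917.
¬p = 1 − 0.118 = 0.882
r ⊕ ¬p = min(1, 0.917 + 0.882) = min(1, 1.799) = 1.000
So the right-hand bound is r ⊕ ¬p = 1.000.
The residuum of the Łukasiewicz t-norm gives the supremum: min(1, 1 − 0.917 + 1.000).
1 − 0.917 + 1.000 = 1.083, so t = min(1, 1.083) = 1.000.
Check: 0.917 ⊙ 1.000 = max(0, 0.917) = 0.917 ≤ 1.000.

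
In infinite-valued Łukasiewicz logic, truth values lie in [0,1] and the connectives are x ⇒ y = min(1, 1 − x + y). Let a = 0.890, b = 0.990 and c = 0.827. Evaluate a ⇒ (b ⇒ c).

b ⇒ c = min(1, 1 − 0.990 + 0.827) = min(1, 0.837) = 0.837
a ⇒ (b ⇒ c) = min(1, 1 − 0.890 + 0.837) = min(1, 0.947) = 0.947

0.947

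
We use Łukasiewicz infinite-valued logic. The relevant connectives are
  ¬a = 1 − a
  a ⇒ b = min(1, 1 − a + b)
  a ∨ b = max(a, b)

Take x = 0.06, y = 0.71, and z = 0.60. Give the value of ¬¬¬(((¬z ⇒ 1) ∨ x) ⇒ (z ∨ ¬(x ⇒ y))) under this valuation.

¬z = 1 − 0.60 = 0.40
¬z ⇒ 1 = min(1, 1 − 0.40 + 1.00) = min(1, 1.60) = 1.00
(¬z ⇒ 1) ∨ x = max(1.00, 0.06) = 1.00
x ⇒ y = min(1, 1 − 0.06 + 0.71) = min(1, 1.65) = 1.00
¬(x ⇒ y) = 1 − 1.00 = 0.00
z ∨ ¬(x ⇒ y) = max(0.60, 0.00) = 0.60
((¬z ⇒ 1) ∨ x) ⇒ (z ∨ ¬(x ⇒ y)) = min(1, 1 − 1.00 + 0.60) = min(1, 0.60) = 0.60
¬(((¬z ⇒ 1) ∨ x) ⇒ (z ∨ ¬(x ⇒ y))) = 1 − 0.60 = 0.40
¬¬(((¬z ⇒ 1) ∨ x) ⇒ (z ∨ ¬(x ⇒ y))) = 1 − 0.40 = 0.60
¬¬¬(((¬z ⇒ 1) ∨ x) ⇒ (z ∨ ¬(x ⇒ y))) = 1 − 0.60 = 0.40

0.40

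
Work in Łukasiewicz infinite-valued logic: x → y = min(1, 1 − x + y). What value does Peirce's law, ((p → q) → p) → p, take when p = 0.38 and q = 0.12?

0.74

p → q = min(1, 1 − 0.38 + 0.12) = min(1, 0.74) = 0.74
(p → q) → p = min(1, 1 − 0.74 + 0.38) = min(1, 0.64) = 0.64
((p → q) → p) → p = min(1, 1 − 0.64 + 0.38) = min(1, 0.74) = 0.74
(The value 0.74 < 1 shows this instance is not satisfied; not a Ł∞-tautology in general.)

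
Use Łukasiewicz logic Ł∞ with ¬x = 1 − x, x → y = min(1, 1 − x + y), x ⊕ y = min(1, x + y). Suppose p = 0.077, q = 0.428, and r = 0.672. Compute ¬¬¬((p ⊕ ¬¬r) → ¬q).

¬r = 1 − 0.672 = 0.328
¬¬r = 1 − 0.328 = 0.672
p ⊕ ¬¬r = min(1, 0.077 + 0.672) = min(1, 0.749) = 0.749
¬q = 1 − 0.428 = 0.572
(p ⊕ ¬¬r) → ¬q = min(1, 1 − 0.749 + 0.572) = min(1, 0.823) = 0.823
¬((p ⊕ ¬¬r) → ¬q) = 1 − 0.823 = 0.177
¬¬((p ⊕ ¬¬r) → ¬q) = 1 − 0.177 = 0.823
¬¬¬((p ⊕ ¬¬r) → ¬q) = 1 − 0.823 = 0.177

0.177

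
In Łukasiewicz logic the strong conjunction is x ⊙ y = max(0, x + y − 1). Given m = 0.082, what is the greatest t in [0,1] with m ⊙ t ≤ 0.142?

The residuum of the Łukasiewicz t-norm gives the supremum: min(1, 1 − 0.082 + 0.142).
1 − 0.082 + 0.142 = 1.060, so t = min(1, 1.060) = 1.000.
Check: 0.082 ⊙ 1.000 = max(0, 0.082) = 0.082 ≤ 0.142.

1.000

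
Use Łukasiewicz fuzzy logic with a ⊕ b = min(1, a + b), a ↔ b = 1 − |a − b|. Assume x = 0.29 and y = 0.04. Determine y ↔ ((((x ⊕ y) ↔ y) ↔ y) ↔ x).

0.08

x ⊕ y = min(1, 0.29 + 0.04) = min(1, 0.33) = 0.33
(x ⊕ y) ↔ y = 1 − |0.33 − 0.04| = 1 − 0.29 = 0.71
((x ⊕ y) ↔ y) ↔ y = 1 − |0.71 − 0.04| = 1 − 0.67 = 0.33
(((x ⊕ y) ↔ y) ↔ y) ↔ x = 1 − |0.33 − 0.29| = 1 − 0.04 = 0.96
y ↔ ((((x ⊕ y) ↔ y) ↔ y) ↔ x) = 1 − |0.04 − 0.96| = 1 − 0.92 = 0.08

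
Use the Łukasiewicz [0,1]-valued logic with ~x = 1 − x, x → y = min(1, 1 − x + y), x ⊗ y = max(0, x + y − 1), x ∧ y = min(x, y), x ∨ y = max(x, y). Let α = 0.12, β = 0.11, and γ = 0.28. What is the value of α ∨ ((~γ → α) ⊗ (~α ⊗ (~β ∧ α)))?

~γ = 1 − 0.28 = 0.72
~γ → α = min(1, 1 − 0.72 + 0.12) = min(1, 0.40) = 0.40
~α = 1 − 0.12 = 0.88
~β = 1 − 0.11 = 0.89
~β ∧ α = min(0.89, 0.12) = 0.12
~α ⊗ (~β ∧ α) = max(0, 0.88 + 0.12 − 1) = max(0, 0.00) = 0.00
(~γ → α) ⊗ (~α ⊗ (~β ∧ α)) = max(0, 0.40 + 0.00 − 1) = max(0, -0.60) = 0.00
α ∨ ((~γ → α) ⊗ (~α ⊗ (~β ∧ α))) = max(0.12, 0.00) = 0.12

0.12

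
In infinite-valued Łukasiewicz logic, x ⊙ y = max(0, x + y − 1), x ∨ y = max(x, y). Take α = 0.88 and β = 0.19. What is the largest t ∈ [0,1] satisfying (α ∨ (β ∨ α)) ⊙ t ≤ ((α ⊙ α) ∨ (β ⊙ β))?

0.88

β ∨ α = max(0.19, 0.88) = 0.88
α ∨ (β ∨ α) = max(0.88, 0.88) = 0.88
So the left factor is α ∨ (β ∨ α) = 0.88.
α ⊙ α = max(0, 0.88 + 0.88 − 1) = max(0, 0.76) = 0.76
β ⊙ β = max(0, 0.19 + 0.19 − 1) = max(0, -0.62) = 0.00
(α ⊙ α) ∨ (β ⊙ β) = max(0.76, 0.00) = 0.76
So the right-hand bound is (α ⊙ α) ∨ (β ⊙ β) = 0.76.
The residuum of the Łukasiewicz t-norm gives the supremum: min(1, 1 − 0.88 + 0.76).
1 − 0.88 + 0.76 = 0.88, so t = min(1, 0.88) = 0.88.
Check: 0.88 ⊙ 0.88 = max(0, 0.76) = 0.76 ≤ 0.76.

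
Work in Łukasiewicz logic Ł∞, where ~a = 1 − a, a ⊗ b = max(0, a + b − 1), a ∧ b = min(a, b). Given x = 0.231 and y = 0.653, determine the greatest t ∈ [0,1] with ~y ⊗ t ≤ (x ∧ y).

~y = 1 − 0.653 = 0.347
So the left factor is ~y = 0.347.
x ∧ y = min(0.231, 0.653) = 0.231
So the right-hand bound is x ∧ y = 0.231.
The residuum of the Łukasiewicz t-norm gives the supremum: min(1, 1 − 0.347 + 0.231).
1 − 0.347 + 0.231 = 0.884, so t = min(1, 0.884) = 0.884.
Check: 0.347 ⊗ 0.884 = max(0, 0.231) = 0.231 ≤ 0.231.

0.884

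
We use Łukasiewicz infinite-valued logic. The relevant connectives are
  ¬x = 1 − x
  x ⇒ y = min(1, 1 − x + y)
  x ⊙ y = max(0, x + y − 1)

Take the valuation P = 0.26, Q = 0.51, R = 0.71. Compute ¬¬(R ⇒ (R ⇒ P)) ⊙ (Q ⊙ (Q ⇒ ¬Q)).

0.33

R ⇒ P = min(1, 1 − 0.71 + 0.26) = min(1, 0.55) = 0.55
R ⇒ (R ⇒ P) = min(1, 1 − 0.71 + 0.55) = min(1, 0.84) = 0.84
¬(R ⇒ (R ⇒ P)) = 1 − 0.84 = 0.16
¬¬(R ⇒ (R ⇒ P)) = 1 − 0.16 = 0.84
¬Q = 1 − 0.51 = 0.49
Q ⇒ ¬Q = min(1, 1 − 0.51 + 0.49) = min(1, 0.98) = 0.98
Q ⊙ (Q ⇒ ¬Q) = max(0, 0.51 + 0.98 − 1) = max(0, 0.49) = 0.49
¬¬(R ⇒ (R ⇒ P)) ⊙ (Q ⊙ (Q ⇒ ¬Q)) = max(0, 0.84 + 0.49 − 1) = max(0, 0.33) = 0.33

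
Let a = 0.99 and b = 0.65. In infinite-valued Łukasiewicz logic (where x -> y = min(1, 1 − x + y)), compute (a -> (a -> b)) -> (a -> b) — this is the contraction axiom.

a -> b = min(1, 1 − 0.99 + 0.65) = min(1, 0.66) = 0.66
a -> (a -> b) = min(1, 1 − 0.99 + 0.66) = min(1, 0.67) = 0.67
(a -> (a -> b)) -> (a -> b) = min(1, 1 − 0.67 + 0.66) = min(1, 0.99) = 0.99
(The value 0.99 < 1 shows this instance is not satisfied; fails in Ł∞ (the t-norm is not idempotent).)

0.99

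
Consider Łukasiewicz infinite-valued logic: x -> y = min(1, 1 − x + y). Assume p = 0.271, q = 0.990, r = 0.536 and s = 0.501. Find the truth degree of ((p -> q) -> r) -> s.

0.965

p -> q = min(1, 1 − 0.271 + 0.990) = min(1, 1.719) = 1.000
(p -> q) -> r = min(1, 1 − 1.000 + 0.536) = min(1, 0.536) = 0.536
((p -> q) -> r) -> s = min(1, 1 − 0.536 + 0.501) = min(1, 0.965) = 0.965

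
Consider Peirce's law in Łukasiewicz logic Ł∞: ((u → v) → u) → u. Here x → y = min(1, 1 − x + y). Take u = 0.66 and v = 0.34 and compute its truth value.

u → v = min(1, 1 − 0.66 + 0.34) = min(1, 0.68) = 0.68
(u → v) → u = min(1, 1 − 0.68 + 0.66) = min(1, 0.98) = 0.98
((u → v) → u) → u = min(1, 1 − 0.98 + 0.66) = min(1, 0.68) = 0.68
(The value 0.68 < 1 shows this instance is not satisfied; not a Ł∞-tautology in general.)

0.68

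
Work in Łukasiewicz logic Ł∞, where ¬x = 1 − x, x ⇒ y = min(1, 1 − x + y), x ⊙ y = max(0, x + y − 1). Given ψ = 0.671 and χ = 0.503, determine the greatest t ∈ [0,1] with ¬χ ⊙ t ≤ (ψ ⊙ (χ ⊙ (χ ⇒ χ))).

¬χ = 1 − 0.503 = 0.497
So the left factor is ¬χ = 0.497.
χ ⇒ χ = min(1, 1 − 0.503 + 0.503) = min(1, 1.000) = 1.000
χ ⊙ (χ ⇒ χ) = max(0, 0.503 + 1.000 − 1) = max(0, 0.503) = 0.503
ψ ⊙ (χ ⊙ (χ ⇒ χ)) = max(0, 0.671 + 0.503 − 1) = max(0, 0.174) = 0.174
So the right-hand bound is ψ ⊙ (χ ⊙ (χ ⇒ χ)) = 0.174.
The residuum of the Łukasiewicz t-norm gives the supremum: min(1, 1 − 0.497 + 0.174).
1 − 0.497 + 0.174 = 0.677, so t = min(1, 0.677) = 0.677.
Check: 0.497 ⊙ 0.677 = max(0, 0.174) = 0.174 ≤ 0.174.

0.677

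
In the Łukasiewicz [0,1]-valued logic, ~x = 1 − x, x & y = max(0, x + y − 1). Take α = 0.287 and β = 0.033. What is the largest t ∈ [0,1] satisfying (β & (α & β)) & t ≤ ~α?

1.000

α & β = max(0, 0.287 + 0.033 − 1) = max(0, -0.680) = 0.000
β & (α & β) = max(0, 0.033 + 0.000 − 1) = max(0, -0.967) = 0.000
So the left factor is β & (α & β) = 0.000.
~α = 1 − 0.287 = 0.713
So the right-hand bound is ~α = 0.713.
The residuum of the Łukasiewicz t-norm gives the supremum: min(1, 1 − 0.000 + 0.713).
1 − 0.000 + 0.713 = 1.713, so t = min(1, 1.713) = 1.000.
Check: 0.000 & 1.000 = max(0, 0.000) = 0.000 ≤ 0.713.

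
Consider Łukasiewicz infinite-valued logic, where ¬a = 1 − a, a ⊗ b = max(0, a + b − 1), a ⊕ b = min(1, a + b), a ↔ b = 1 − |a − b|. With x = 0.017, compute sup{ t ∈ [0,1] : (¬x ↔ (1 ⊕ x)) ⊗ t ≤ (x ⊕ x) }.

¬x = 1 − 0.017 = 0.983
1 ⊕ x = min(1, 1.000 + 0.017) = min(1, 1.017) = 1.000
¬x ↔ (1 ⊕ x) = 1 − |0.983 − 1.000| = 1 − 0.017 = 0.983
So the left factor is ¬x ↔ (1 ⊕ x) = 0.983.
x ⊕ x = min(1, 0.017 + 0.017) = min(1, 0.034) = 0.034
So the right-hand bound is x ⊕ x = 0.034.
The residuum of the Łukasiewicz t-norm gives the supremum: min(1, 1 − 0.983 + 0.034).
1 − 0.983 + 0.034 = 0.051, so t = min(1, 0.051) = 0.051.
Check: 0.983 ⊗ 0.051 = max(0, 0.034) = 0.034 ≤ 0.034.

0.051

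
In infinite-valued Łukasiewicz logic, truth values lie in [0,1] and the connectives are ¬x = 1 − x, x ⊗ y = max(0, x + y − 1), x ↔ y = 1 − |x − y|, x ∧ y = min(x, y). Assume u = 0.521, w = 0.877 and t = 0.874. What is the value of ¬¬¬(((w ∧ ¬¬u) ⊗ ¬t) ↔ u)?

¬u = 1 − 0.521 = 0.479
¬¬u = 1 − 0.479 = 0.521
w ∧ ¬¬u = min(0.877, 0.521) = 0.521
¬t = 1 − 0.874 = 0.126
(w ∧ ¬¬u) ⊗ ¬t = max(0, 0.521 + 0.126 − 1) = max(0, -0.353) = 0.000
((w ∧ ¬¬u) ⊗ ¬t) ↔ u = 1 − |0.000 − 0.521| = 1 − 0.521 = 0.479
¬(((w ∧ ¬¬u) ⊗ ¬t) ↔ u) = 1 − 0.479 = 0.521
¬¬(((w ∧ ¬¬u) ⊗ ¬t) ↔ u) = 1 − 0.521 = 0.479
¬¬¬(((w ∧ ¬¬u) ⊗ ¬t) ↔ u) = 1 − 0.479 = 0.521

0.521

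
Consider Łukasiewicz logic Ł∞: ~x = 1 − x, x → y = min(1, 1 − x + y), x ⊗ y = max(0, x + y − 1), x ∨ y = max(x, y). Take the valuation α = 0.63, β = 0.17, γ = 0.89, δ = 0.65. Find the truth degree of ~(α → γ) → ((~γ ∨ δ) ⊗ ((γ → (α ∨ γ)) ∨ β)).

1.00

α → γ = min(1, 1 − 0.63 + 0.89) = min(1, 1.26) = 1.00
~(α → γ) = 1 − 1.00 = 0.00
~γ = 1 − 0.89 = 0.11
~γ ∨ δ = max(0.11, 0.65) = 0.65
α ∨ γ = max(0.63, 0.89) = 0.89
γ → (α ∨ γ) = min(1, 1 − 0.89 + 0.89) = min(1, 1.00) = 1.00
(γ → (α ∨ γ)) ∨ β = max(1.00, 0.17) = 1.00
(~γ ∨ δ) ⊗ ((γ → (α ∨ γ)) ∨ β) = max(0, 0.65 + 1.00 − 1) = max(0, 0.65) = 0.65
~(α → γ) → ((~γ ∨ δ) ⊗ ((γ → (α ∨ γ)) ∨ β)) = min(1, 1 − 0.00 + 0.65) = min(1, 1.65) = 1.00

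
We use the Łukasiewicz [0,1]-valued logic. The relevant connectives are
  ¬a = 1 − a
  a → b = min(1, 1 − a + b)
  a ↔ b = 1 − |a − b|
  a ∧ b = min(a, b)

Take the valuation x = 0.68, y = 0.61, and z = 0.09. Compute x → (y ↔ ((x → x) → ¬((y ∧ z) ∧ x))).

1.00

x → x = min(1, 1 − 0.68 + 0.68) = min(1, 1.00) = 1.00
y ∧ z = min(0.61, 0.09) = 0.09
(y ∧ z) ∧ x = min(0.09, 0.68) = 0.09
¬((y ∧ z) ∧ x) = 1 − 0.09 = 0.91
(x → x) → ¬((y ∧ z) ∧ x) = min(1, 1 − 1.00 + 0.91) = min(1, 0.91) = 0.91
y ↔ ((x → x) → ¬((y ∧ z) ∧ x)) = 1 − |0.61 − 0.91| = 1 − 0.30 = 0.70
x → (y ↔ ((x → x) → ¬((y ∧ z) ∧ x))) = min(1, 1 − 0.68 + 0.70) = min(1, 1.02) = 1.00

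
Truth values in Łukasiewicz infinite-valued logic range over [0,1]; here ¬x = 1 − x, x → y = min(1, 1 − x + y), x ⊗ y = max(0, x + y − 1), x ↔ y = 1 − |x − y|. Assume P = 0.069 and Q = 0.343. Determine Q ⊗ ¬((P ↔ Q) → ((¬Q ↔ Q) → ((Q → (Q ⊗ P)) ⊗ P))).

P ↔ Q = 1 − |0.069 − 0.343| = 1 − 0.274 = 0.726
¬Q = 1 − 0.343 = 0.657
¬Q ↔ Q = 1 − |0.657 − 0.343| = 1 − 0.314 = 0.686
Q ⊗ P = max(0, 0.343 + 0.069 − 1) = max(0, -0.588) = 0.000
Q → (Q ⊗ P) = min(1, 1 − 0.343 + 0.000) = min(1, 0.657) = 0.657
(Q → (Q ⊗ P)) ⊗ P = max(0, 0.657 + 0.069 − 1) = max(0, -0.274) = 0.000
(¬Q ↔ Q) → ((Q → (Q ⊗ P)) ⊗ P) = min(1, 1 − 0.686 + 0.000) = min(1, 0.314) = 0.314
(P ↔ Q) → ((¬Q ↔ Q) → ((Q → (Q ⊗ P)) ⊗ P)) = min(1, 1 − 0.726 + 0.314) = min(1, 0.588) = 0.588
¬((P ↔ Q) → ((¬Q ↔ Q) → ((Q → (Q ⊗ P)) ⊗ P))) = 1 − 0.588 = 0.412
Q ⊗ ¬((P ↔ Q) → ((¬Q ↔ Q) → ((Q → (Q ⊗ P)) ⊗ P))) = max(0, 0.343 + 0.412 − 1) = max(0, -0.245) = 0.000

0.000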